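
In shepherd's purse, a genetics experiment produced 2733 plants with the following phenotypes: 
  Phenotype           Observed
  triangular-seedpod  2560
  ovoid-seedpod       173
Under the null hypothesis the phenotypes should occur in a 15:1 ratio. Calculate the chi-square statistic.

0.030

Total ratio parts = 16. Expected numbers out of 2733:
  triangular-seedpod: 2733 × 15/16 = 2562.1875
  ovoid-seedpod: 2733 × 1/16 = 170.8125
χ² = Σ (O − E)² / E
  triangular-seedpod: (2560 − 2562.1875)² / 2562.1875 = 0.0019
  ovoid-seedpod: (173 − 170.8125)² / 170.8125 = 0.0280
χ² = 0.0019 + 0.0280 = 0.0299 ≈ 0.030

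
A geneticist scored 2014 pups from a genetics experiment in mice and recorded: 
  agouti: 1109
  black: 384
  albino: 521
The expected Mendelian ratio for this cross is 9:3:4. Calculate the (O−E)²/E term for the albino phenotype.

0.608

Expected counts for N = 2014 under a 9:3:4 ratio (total parts = 16):
  agouti: 2014 × 9/16 = 1132.875
  black: 2014 × 3/16 = 377.625
  albino: 2014 × 4/16 = 503.5
Contribution of albino: (521 − 503.5)² / 503.5 = 0.6082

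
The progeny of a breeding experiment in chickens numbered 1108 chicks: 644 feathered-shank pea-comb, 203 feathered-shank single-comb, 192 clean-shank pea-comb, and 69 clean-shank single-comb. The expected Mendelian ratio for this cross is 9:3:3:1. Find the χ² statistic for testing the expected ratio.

Under the 9:3:3:1 hypothesis (Σ ratio = 16, N = 1108):
  feathered-shank pea-comb: 1108 × 9/16 = 623.25
  feathered-shank single-comb: 1108 × 3/16 = 207.75
  clean-shank pea-comb: 1108 × 3/16 = 207.75
  clean-shank single-comb: 1108 × 1/16 = 69.25
χ² = Σ (O − E)² / E
  feathered-shank pea-comb: (644 − 623.25)² / 623.25 = 0.6908
  feathered-shank single-comb: (203 − 207.75)² / 207.75 = 0.1086
  clean-shank pea-comb: (192 − 207.75)² / 207.75 = 1.1940
  clean-shank single-comb: (69 − 69.25)² / 69.25 = 0.0009
χ² = 0.6908 + 0.1086 + 1.1940 + 0.0009 = 1.9943 ≈ 1.994

1.994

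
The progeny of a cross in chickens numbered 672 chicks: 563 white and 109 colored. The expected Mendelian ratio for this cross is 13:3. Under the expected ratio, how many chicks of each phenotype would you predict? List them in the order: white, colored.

546, 126

Total ratio parts = 16. Expected numbers out of 672:
  white: 672 × 13/16 = 546
  colored: 672 × 3/16 = 126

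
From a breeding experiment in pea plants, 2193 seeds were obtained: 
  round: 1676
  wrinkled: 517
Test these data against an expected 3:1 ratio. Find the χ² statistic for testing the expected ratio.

Total ratio parts = 4. Expected numbers out of 2193:
  round: 2193 × 3/4 = 1644.75
  wrinkled: 2193 × 1/4 = 548.25
χ² = Σ (O − E)² / E
  round: (1676 − 1644.75)² / 1644.75 = 0.5937
  wrinkled: (517 − 548.25)² / 548.25 = 1.7812
χ² = 0.5937 + 1.7812 = 2.3749 ≈ 2.375

2.375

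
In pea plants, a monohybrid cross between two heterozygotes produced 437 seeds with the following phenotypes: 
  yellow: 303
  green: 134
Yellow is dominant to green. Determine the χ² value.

For a monohybrid cross between heterozygotes with complete dominance, the expected phenotypic ratio is 3:1.
Total ratio parts = 4. Expected numbers out of 437:
  yellow: 437 × 3/4 = 327.75
  green: 437 × 1/4 = 109.25
χ² = Σ (O − E)² / E
  yellow: (303 − 327.75)² / 327.75 = 1.8690
  green: (134 − 109.25)² / 109.25 = 5.6070
χ² = 1.8690 + 5.6070 = 7.476

7.476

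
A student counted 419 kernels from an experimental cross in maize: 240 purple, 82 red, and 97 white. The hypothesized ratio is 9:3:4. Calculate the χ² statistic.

0.803

Under the 9:3:4 hypothesis (Σ ratio = 16, N = 419):
  purple: 419 × 9/16 = 235.6875
  red: 419 × 3/16 = 78.5625
  white: 419 × 4/16 = 104.75
χ² = Σ (O − E)² / E
  purple: (240 − 235.6875)² / 235.6875 = 0.0789
  red: (82 − 78.5625)² / 78.5625 = 0.1504
  white: (97 − 104.75)² / 104.75 = 0.5734
χ² = 0.0789 + 0.1504 + 0.5734 = 0.8027 ≈ 0.803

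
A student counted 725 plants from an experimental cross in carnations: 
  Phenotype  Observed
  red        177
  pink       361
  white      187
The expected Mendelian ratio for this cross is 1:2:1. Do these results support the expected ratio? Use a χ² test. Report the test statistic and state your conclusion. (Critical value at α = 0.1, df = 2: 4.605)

The 1:2:1 ratio has 4 parts, so with N = 725 the expected counts are:
  red: 725 × 1/4 = 181.25
  pink: 725 × 2/4 = 362.5
  white: 725 × 1/4 = 181.25
χ² = Σ (O − E)² / E
  red: (177 − 181.25)² / 181.25 = 0.0997
  pink: (361 − 362.5)² / 362.5 = 0.0062
  white: (187 − 181.25)² / 181.25 = 0.1824
χ² = 0.0997 + 0.0062 + 0.1824 = 0.2883 ≈ 0.288
Degrees of freedom = 3 − 1 = 2; critical value at α = 0.1 is 4.605.
Since 0.288 < 4.605, we fail to reject the null hypothesis — the data are consistent with the 1:2:1 ratio.

0.288; consistent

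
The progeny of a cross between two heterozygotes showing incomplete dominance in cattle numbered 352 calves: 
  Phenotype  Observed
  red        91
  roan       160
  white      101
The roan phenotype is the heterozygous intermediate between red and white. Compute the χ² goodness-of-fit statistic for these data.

3.477

With incomplete dominance, a heterozygote × heterozygote cross gives a 1:2:1 phenotypic ratio.
The 1:2:1 ratio has 4 parts, so with N = 352 the expected counts are:
  red: 352 × 1/4 = 88
  roan: 352 × 2/4 = 176
  white: 352 × 1/4 = 88
χ² = Σ (O − E)² / E
  red: (91 − 88)² / 88 = 0.1023
  roan: (160 − 176)² / 176 = 1.4545
  white: (101 − 88)² / 88 = 1.9205
χ² = 0.1023 + 1.4545 + 1.9205 = 3.4773 ≈ 3.477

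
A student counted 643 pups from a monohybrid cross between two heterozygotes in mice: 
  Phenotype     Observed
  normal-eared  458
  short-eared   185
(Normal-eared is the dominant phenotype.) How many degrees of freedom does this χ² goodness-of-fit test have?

For a monohybrid cross between heterozygotes with complete dominance, the expected phenotypic ratio is 3:1.
A goodness-of-fit test with 2 phenotype classes has df = 2 − 1 = 1.

1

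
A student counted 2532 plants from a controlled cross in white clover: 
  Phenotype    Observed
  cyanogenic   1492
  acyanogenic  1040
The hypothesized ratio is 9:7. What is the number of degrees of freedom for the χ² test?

1

A goodness-of-fit test with 2 phenotype classes has df = 2 − 1 = 1.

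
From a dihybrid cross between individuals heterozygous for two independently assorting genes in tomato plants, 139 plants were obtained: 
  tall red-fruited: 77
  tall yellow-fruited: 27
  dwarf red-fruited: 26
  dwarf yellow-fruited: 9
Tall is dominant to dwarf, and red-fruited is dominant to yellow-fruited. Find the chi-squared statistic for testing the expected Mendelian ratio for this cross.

A dihybrid F₂ with independent assortment and complete dominance at both loci gives a 9:3:3:1 phenotypic ratio.
Under the 9:3:3:1 hypothesis (Σ ratio = 16, N = 139):
  tall red-fruited: 139 × 9/16 = 78.1875
  tall yellow-fruited: 139 × 3/16 = 26.0625
  dwarf red-fruited: 139 × 3/16 = 26.0625
  dwarf yellow-fruited: 139 × 1/16 = 8.6875
χ² = Σ (O − E)² / E
  tall red-fruited: (77 − 78.1875)² / 78.1875 = 0.0180
  tall yellow-fruited: (27 − 26.0625)² / 26.0625 = 0.0337
  dwarf red-fruited: (26 − 26.0625)² / 26.0625 = 0.0001
  dwarf yellow-fruited: (9 − 8.6875)² / 8.6875 = 0.0112
χ² = 0.0180 + 0.0337 + 0.0001 + 0.0112 = 0.063

0.063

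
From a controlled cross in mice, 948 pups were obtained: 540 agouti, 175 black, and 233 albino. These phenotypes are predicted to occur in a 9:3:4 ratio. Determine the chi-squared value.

0.195

The 9:3:4 ratio has 16 parts, so with N = 948 the expected counts are:
  agouti: 948 × 9/16 = 533.25
  black: 948 × 3/16 = 177.75
  albino: 948 × 4/16 = 237
χ² = Σ (O − E)² / E
  agouti: (540 − 533.25)² / 533.25 = 0.0854
  black: (175 − 177.75)² / 177.75 = 0.0425
  albino: (233 − 237)² / 237 = 0.0675
χ² = 0.0854 + 0.0425 + 0.0675 = 0.1954 ≈ 0.195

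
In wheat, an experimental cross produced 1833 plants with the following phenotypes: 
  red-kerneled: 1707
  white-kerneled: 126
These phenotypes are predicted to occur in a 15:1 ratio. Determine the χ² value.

Total ratio parts = 16. Expected numbers out of 1833:
  red-kerneled: 1833 × 15/16 = 1718.4375
  white-kerneled: 1833 × 1/16 = 114.5625
χ² = Σ (O − E)² / E
  red-kerneled: (1707 − 1718.4375)² / 1718.4375 = 0.0761
  white-kerneled: (126 − 114.5625)² / 114.5625 = 1.1419
χ² = 0.0761 + 1.1419 = 1.218

1.218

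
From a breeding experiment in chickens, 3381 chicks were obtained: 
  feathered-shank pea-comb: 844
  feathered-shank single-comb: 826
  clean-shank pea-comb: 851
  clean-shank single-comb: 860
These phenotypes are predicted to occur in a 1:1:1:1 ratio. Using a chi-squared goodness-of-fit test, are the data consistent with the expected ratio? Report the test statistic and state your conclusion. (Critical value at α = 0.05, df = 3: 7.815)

0.737; consistent

The 1:1:1:1 ratio has 4 parts, so with N = 3381 the expected counts are:
  feathered-shank pea-comb: 3381 × 1/4 = 845.25
  feathered-shank single-comb: 3381 × 1/4 = 845.25
  clean-shank pea-comb: 3381 × 1/4 = 845.25
  clean-shank single-comb: 3381 × 1/4 = 845.25
χ² = Σ (O − E)² / E
  feathered-shank pea-comb: (844 − 845.25)² / 845.25 = 0.0018
  feathered-shank single-comb: (826 − 845.25)² / 845.25 = 0.4384
  clean-shank pea-comb: (851 − 845.25)² / 845.25 = 0.0391
  clean-shank single-comb: (860 − 845.25)² / 845.25 = 0.2574
χ² = 0.0018 + 0.4384 + 0.0391 + 0.2574 = 0.7367 ≈ 0.737
Degrees of freedom = 4 − 1 = 3; critical value at α = 0.05 is 7.815.
Since 0.737 < 7.815, we fail to reject the null hypothesis — the data are consistent with the 1:1:1:1 ratio.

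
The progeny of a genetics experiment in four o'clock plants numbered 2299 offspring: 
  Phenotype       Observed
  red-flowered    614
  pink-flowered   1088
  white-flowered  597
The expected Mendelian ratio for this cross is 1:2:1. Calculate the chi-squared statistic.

6.832

Under the 1:2:1 hypothesis (Σ ratio = 4, N = 2299):
  red-flowered: 2299 × 1/4 = 574.75
  pink-flowered: 2299 × 2/4 = 1149.5
  white-flowered: 2299 × 1/4 = 574.75
χ² = Σ (O − E)² / E
  red-flowered: (614 − 574.75)² / 574.75 = 2.6804
  pink-flowered: (1088 − 1149.5)² / 1149.5 = 3.2903
  white-flowered: (597 − 574.75)² / 574.75 = 0.8614
χ² = 2.6804 + 3.2903 + 0.8614 = 6.8321 ≈ 6.832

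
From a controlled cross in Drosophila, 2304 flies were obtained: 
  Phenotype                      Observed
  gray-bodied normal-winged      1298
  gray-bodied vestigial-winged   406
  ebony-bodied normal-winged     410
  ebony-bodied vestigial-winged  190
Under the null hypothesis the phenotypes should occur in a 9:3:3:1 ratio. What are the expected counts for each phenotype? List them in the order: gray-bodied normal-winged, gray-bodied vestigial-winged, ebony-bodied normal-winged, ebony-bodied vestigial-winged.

Under the 9:3:3:1 hypothesis (Σ ratio = 16, N = 2304):
  gray-bodied normal-winged: 2304 × 9/16 = 1296
  gray-bodied vestigial-winged: 2304 × 3/16 = 432
  ebony-bodied normal-winged: 2304 × 3/16 = 432
  ebony-bodied vestigial-winged: 2304 × 1/16 = 144

1296, 432, 432, 144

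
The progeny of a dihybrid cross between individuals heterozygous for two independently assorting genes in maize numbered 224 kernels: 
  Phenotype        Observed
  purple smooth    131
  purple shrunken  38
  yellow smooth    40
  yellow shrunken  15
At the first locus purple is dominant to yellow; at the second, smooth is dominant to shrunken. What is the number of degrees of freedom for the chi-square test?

A dihybrid F₂ with independent assortment and complete dominance at both loci gives a 9:3:3:1 phenotypic ratio.
A goodness-of-fit test with 4 phenotype classes has df = 4 − 1 = 3.

3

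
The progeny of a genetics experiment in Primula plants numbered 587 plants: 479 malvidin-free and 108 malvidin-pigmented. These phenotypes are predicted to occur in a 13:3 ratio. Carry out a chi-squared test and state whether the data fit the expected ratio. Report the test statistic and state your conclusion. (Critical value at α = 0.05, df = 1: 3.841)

Expected counts for N = 587 under a 13:3 ratio (total parts = 16):
  malvidin-free: 587 × 13/16 = 476.9375
  malvidin-pigmented: 587 × 3/16 = 110.0625
χ² = Σ (O − E)² / E
  malvidin-free: (479 − 476.9375)² / 476.9375 = 0.0089
  malvidin-pigmented: (108 − 110.0625)² / 110.0625 = 0.0386
χ² = 0.0089 + 0.0386 = 0.0475 ≈ 0.048
Degrees of freedom = 2 − 1 = 1; critical value at α = 0.05 is 3.841.
Since 0.048 < 3.841, we fail to reject the null hypothesis — the data are consistent with the 13:3 ratio.

0.048; consistent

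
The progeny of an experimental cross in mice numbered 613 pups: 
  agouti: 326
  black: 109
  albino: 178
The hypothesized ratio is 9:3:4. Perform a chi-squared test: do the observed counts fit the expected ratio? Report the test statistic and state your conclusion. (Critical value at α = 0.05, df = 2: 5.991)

5.330; consistent

The 9:3:4 ratio has 16 parts, so with N = 613 the expected counts are:
  agouti: 613 × 9/16 = 344.8125
  black: 613 × 3/16 = 114.9375
  albino: 613 × 4/16 = 153.25
χ² = Σ (O − E)² / E
  agouti: (326 − 344.8125)² / 344.8125 = 1.0264
  black: (109 − 114.9375)² / 114.9375 = 0.3067
  albino: (178 − 153.25)² / 153.25 = 3.9971
χ² = 1.0264 + 0.3067 + 3.9971 = 5.3302 ≈ 5.330
Degrees of freedom = 3 − 1 = 2; critical value at α = 0.05 is 5.991.
Since 5.330 < 5.991, we fail to reject the null hypothesis — the data are consistent with the 9:3:4 ratio.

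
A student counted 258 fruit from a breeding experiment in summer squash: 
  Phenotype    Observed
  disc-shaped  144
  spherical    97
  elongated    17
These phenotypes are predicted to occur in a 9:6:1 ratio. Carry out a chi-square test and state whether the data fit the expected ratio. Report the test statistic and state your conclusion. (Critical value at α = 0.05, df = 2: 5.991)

Under the 9:6:1 hypothesis (Σ ratio = 16, N = 258):
  disc-shaped: 258 × 9/16 = 145.125
  spherical: 258 × 6/16 = 96.75
  elongated: 258 × 1/16 = 16.125
χ² = Σ (O − E)² / E
  disc-shaped: (144 − 145.125)² / 145.125 = 0.0087
  spherical: (97 − 96.75)² / 96.75 = 0.0006
  elongated: (17 − 16.125)² / 16.125 = 0.0475
χ² = 0.0087 + 0.0006 + 0.0475 = 0.0568 ≈ 0.057
Degrees of freedom = 3 − 1 = 2; critical value at α = 0.05 is 5.991.
Since 0.057 < 5.991, we fail to reject the null hypothesis — the data are consistent with the 9:6:1 ratio.

0.057; consistent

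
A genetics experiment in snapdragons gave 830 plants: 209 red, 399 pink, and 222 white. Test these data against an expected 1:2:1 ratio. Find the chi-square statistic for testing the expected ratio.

Total ratio parts = 4. Expected numbers out of 830:
  red: 830 × 1/4 = 207.5
  pink: 830 × 2/4 = 415
  white: 830 × 1/4 = 207.5
χ² = Σ (O − E)² / E
  red: (209 − 207.5)² / 207.5 = 0.0108
  pink: (399 − 415)² / 415 = 0.6169
  white: (222 − 207.5)² / 207.5 = 1.0133
χ² = 0.0108 + 0.6169 + 1.0133 = 1.641

1.641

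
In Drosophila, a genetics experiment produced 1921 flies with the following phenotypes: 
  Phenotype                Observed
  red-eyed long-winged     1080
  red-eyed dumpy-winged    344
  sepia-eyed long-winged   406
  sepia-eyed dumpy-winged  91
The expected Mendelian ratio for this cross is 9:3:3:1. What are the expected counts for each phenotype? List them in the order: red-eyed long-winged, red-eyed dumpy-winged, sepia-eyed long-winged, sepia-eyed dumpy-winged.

Expected counts for N = 1921 under a 9:3:3:1 ratio (total parts = 16):
  red-eyed long-winged: 1921 × 9/16 = 1080.5625
  red-eyed dumpy-winged: 1921 × 3/16 = 360.1875
  sepia-eyed long-winged: 1921 × 3/16 = 360.1875
  sepia-eyed dumpy-winged: 1921 × 1/16 = 120.0625

1080.5625, 360.1875, 360.1875, 120.0625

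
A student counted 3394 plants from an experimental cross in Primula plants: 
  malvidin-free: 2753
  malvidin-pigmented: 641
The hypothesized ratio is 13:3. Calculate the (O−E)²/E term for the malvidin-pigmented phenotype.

Total ratio parts = 16. Expected numbers out of 3394:
  malvidin-free: 3394 × 13/16 = 2757.625
  malvidin-pigmented: 3394 × 3/16 = 636.375
Contribution of malvidin-pigmented: (641 − 636.375)² / 636.375 = 0.0336

0.034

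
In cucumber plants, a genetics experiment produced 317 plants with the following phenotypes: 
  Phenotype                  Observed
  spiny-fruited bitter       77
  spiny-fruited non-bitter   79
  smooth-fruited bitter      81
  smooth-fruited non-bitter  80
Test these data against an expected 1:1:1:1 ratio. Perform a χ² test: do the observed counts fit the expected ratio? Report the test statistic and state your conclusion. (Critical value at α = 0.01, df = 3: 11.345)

0.110; consistent

Under the 1:1:1:1 hypothesis (Σ ratio = 4, N = 317):
  spiny-fruited bitter: 317 × 1/4 = 79.25
  spiny-fruited non-bitter: 317 × 1/4 = 79.25
  smooth-fruited bitter: 317 × 1/4 = 79.25
  smooth-fruited non-bitter: 317 × 1/4 = 79.25
χ² = Σ (O − E)² / E
  spiny-fruited bitter: (77 − 79.25)² / 79.25 = 0.0639
  spiny-fruited non-bitter: (79 − 79.25)² / 79.25 = 0.0008
  smooth-fruited bitter: (81 − 79.25)² / 79.25 = 0.0386
  smooth-fruited non-bitter: (80 − 79.25)² / 79.25 = 0.0071
χ² = 0.0639 + 0.0008 + 0.0386 + 0.0071 = 0.1104 ≈ 0.110
Degrees of freedom = 4 − 1 = 3; critical value at α = 0.01 is 11.345.
Since 0.110 < 11.345, we fail to reject the null hypothesis — the data are consistent with the 1:1:1:1 ratio.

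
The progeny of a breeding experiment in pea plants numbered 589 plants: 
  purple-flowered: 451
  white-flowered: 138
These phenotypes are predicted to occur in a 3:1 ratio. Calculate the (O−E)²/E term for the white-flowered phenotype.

Under the 3:1 hypothesis (Σ ratio = 4, N = 589):
  purple-flowered: 589 × 3/4 = 441.75
  white-flowered: 589 × 1/4 = 147.25
Contribution of white-flowered: (138 − 147.25)² / 147.25 = 0.5811

0.581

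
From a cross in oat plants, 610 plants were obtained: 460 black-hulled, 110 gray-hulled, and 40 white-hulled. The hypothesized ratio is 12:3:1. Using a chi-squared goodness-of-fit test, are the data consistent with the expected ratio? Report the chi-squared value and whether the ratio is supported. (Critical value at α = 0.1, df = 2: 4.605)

Total ratio parts = 16. Expected numbers out of 610:
  black-hulled: 610 × 12/16 = 457.5
  gray-hulled: 610 × 3/16 = 114.375
  white-hulled: 610 × 1/16 = 38.125
χ² = Σ (O − E)² / E
  black-hulled: (460 − 457.5)² / 457.5 = 0.0137
  gray-hulled: (110 − 114.375)² / 114.375 = 0.1673
  white-hulled: (40 − 38.125)² / 38.125 = 0.0922
χ² = 0.0137 + 0.1673 + 0.0922 = 0.2732 ≈ 0.273
Degrees of freedom = 3 − 1 = 2; critical value at α = 0.1 is 4.605.
Since 0.273 < 4.605, we fail to reject the null hypothesis — the data are consistent with the 12:3:1 ratio.

0.273; consistent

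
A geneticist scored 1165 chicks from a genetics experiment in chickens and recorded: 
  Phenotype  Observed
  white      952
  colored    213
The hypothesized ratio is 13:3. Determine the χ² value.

The 13:3 ratio has 16 parts, so with N = 1165 the expected counts are:
  white: 1165 × 13/16 = 946.5625
  colored: 1165 × 3/16 = 218.4375
χ² = Σ (O − E)² / E
  white: (952 − 946.5625)² / 946.5625 = 0.0312
  colored: (213 − 218.4375)² / 218.4375 = 0.1354
χ² = 0.0312 + 0.1354 = 0.1666 ≈ 0.167

0.167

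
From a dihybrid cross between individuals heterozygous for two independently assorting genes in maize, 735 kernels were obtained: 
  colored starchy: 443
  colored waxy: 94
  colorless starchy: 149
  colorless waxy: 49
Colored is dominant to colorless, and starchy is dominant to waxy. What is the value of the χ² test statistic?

17.155

A dihybrid F₂ with independent assortment and complete dominance at both loci gives a 9:3:3:1 phenotypic ratio.
The 9:3:3:1 ratio has 16 parts, so with N = 735 the expected counts are:
  colored starchy: 735 × 9/16 = 413.4375
  colored waxy: 735 × 3/16 = 137.8125
  colorless starchy: 735 × 3/16 = 137.8125
  colorless waxy: 735 × 1/16 = 45.9375
χ² = Σ (O − E)² / E
  colored starchy: (443 − 413.4375)² / 413.4375 = 2.1138
  colored waxy: (94 − 137.8125)² / 137.8125 = 13.9286
  colorless starchy: (149 − 137.8125)² / 137.8125 = 0.9082
  colorless waxy: (49 − 45.9375)² / 45.9375 = 0.2042
χ² = 2.1138 + 13.9286 + 0.9082 + 0.2042 = 17.1548 ≈ 17.155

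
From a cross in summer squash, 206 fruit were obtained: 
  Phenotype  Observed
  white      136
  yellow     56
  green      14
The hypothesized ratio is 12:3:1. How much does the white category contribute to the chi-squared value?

Under the 12:3:1 hypothesis (Σ ratio = 16, N = 206):
  white: 206 × 12/16 = 154.5
  yellow: 206 × 3/16 = 38.625
  green: 206 × 1/16 = 12.875
Contribution of white: (136 − 154.5)² / 154.5 = 2.2152

2.215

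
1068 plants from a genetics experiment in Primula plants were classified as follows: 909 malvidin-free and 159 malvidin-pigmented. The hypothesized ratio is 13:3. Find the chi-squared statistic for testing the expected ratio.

Expected counts for N = 1068 under a 13:3 ratio (total parts = 16):
  malvidin-free: 1068 × 13/16 = 867.75
  malvidin-pigmented: 1068 × 3/16 = 200.25
χ² = Σ (O − E)² / E
  malvidin-free: (909 − 867.75)² / 867.75 = 1.9609
  malvidin-pigmented: (159 − 200.25)² / 200.25 = 8.4972
χ² = 1.9609 + 8.4972 = 10.4581 ≈ 10.458

10.458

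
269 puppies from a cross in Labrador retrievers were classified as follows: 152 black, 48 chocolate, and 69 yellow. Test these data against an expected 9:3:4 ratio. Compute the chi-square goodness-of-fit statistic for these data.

Under the 9:3:4 hypothesis (Σ ratio = 16, N = 269):
  black: 269 × 9/16 = 151.3125
  chocolate: 269 × 3/16 = 50.4375
  yellow: 269 × 4/16 = 67.25
χ² = Σ (O − E)² / E
  black: (152 − 151.3125)² / 151.3125 = 0.0031
  chocolate: (48 − 50.4375)² / 50.4375 = 0.1178
  yellow: (69 − 67.25)² / 67.25 = 0.0455
χ² = 0.0031 + 0.1178 + 0.0455 = 0.1664 ≈ 0.166

0.166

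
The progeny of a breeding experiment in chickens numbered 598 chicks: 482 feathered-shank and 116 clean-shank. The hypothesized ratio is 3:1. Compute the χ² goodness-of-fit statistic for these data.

Expected counts for N = 598 under a 3:1 ratio (total parts = 4):
  feathered-shank: 598 × 3/4 = 448.5
  clean-shank: 598 × 1/4 = 149.5
χ² = Σ (O − E)² / E
  feathered-shank: (482 − 448.5)² / 448.5 = 2.5022
  clean-shank: (116 − 149.5)² / 149.5 = 7.5067
χ² = 2.5022 + 7.5067 = 10.0089 ≈ 10.009

10.009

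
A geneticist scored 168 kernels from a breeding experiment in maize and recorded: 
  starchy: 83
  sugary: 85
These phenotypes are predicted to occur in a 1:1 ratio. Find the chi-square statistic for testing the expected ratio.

0.024

Expected counts for N = 168 under a 1:1 ratio (total parts = 2):
  starchy: 168 × 1/2 = 84
  sugary: 168 × 1/2 = 84
χ² = Σ (O − E)² / E
  starchy: (83 − 84)² / 84 = 0.0119
  sugary: (85 − 84)² / 84 = 0.0119
χ² = 0.0119 + 0.0119 = 0.0238 ≈ 0.024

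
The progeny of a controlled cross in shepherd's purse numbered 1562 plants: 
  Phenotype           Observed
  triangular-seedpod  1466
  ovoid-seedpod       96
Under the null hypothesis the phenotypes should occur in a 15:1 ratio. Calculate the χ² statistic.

0.029

The 15:1 ratio has 16 parts, so with N = 1562 the expected counts are:
  triangular-seedpod: 1562 × 15/16 = 1464.375
  ovoid-seedpod: 1562 × 1/16 = 97.625
χ² = Σ (O − E)² / E
  triangular-seedpod: (1466 − 1464.375)² / 1464.375 = 0.0018
  ovoid-seedpod: (96 − 97.625)² / 97.625 = 0.0270
χ² = 0.0018 + 0.0270 = 0.0288 ≈ 0.029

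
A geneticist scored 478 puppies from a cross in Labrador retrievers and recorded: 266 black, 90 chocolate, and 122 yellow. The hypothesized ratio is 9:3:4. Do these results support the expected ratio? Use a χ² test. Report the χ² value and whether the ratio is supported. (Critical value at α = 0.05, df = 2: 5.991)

0.085; consistent

Total ratio parts = 16. Expected numbers out of 478:
  black: 478 × 9/16 = 268.875
  chocolate: 478 × 3/16 = 89.625
  yellow: 478 × 4/16 = 119.5
χ² = Σ (O − E)² / E
  black: (266 − 268.875)² / 268.875 = 0.0307
  chocolate: (90 − 89.625)² / 89.625 = 0.0016
  yellow: (122 − 119.5)² / 119.5 = 0.0523
χ² = 0.0307 + 0.0016 + 0.0523 = 0.0846 ≈ 0.085
Degrees of freedom = 3 − 1 = 2; critical value at α = 0.05 is 5.991.
Since 0.085 < 5.991, we fail to reject the null hypothesis — the data are consistent with the 9:3:4 ratio.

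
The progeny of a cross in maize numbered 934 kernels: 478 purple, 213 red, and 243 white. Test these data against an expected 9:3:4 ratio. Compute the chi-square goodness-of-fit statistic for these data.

Expected counts for N = 934 under a 9:3:4 ratio (total parts = 16):
  purple: 934 × 9/16 = 525.375
  red: 934 × 3/16 = 175.125
  white: 934 × 4/16 = 233.5
χ² = Σ (O − E)² / E
  purple: (478 − 525.375)² / 525.375 = 4.2720
  red: (213 − 175.125)² / 175.125 = 8.1914
  white: (243 − 233.5)² / 233.5 = 0.3865
χ² = 4.2720 + 8.1914 + 0.3865 = 12.8499 ≈ 12.850

12.850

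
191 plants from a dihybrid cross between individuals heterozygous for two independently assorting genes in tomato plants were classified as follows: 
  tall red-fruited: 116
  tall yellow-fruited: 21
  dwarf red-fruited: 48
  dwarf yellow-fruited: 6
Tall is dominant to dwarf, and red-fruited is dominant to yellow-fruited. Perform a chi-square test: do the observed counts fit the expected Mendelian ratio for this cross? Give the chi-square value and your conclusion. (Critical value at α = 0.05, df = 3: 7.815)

A dihybrid F₂ with independent assortment and complete dominance at both loci gives a 9:3:3:1 phenotypic ratio.
Expected counts for N = 191 under a 9:3:3:1 ratio (total parts = 16):
  tall red-fruited: 191 × 9/16 = 107.4375
  tall yellow-fruited: 191 × 3/16 = 35.8125
  dwarf red-fruited: 191 × 3/16 = 35.8125
  dwarf yellow-fruited: 191 × 1/16 = 11.9375
χ² = Σ (O − E)² / E
  tall red-fruited: (116 − 107.4375)² / 107.4375 = 0.6824
  tall yellow-fruited: (21 − 35.8125)² / 35.8125 = 6.1266
  dwarf red-fruited: (48 − 35.8125)² / 35.8125 = 4.1476
  dwarf yellow-fruited: (6 − 11.9375)² / 11.9375 = 2.9532
χ² = 0.6824 + 6.1266 + 4.1476 + 2.9532 = 13.9098 ≈ 13.910
Degrees of freedom = 4 − 1 = 3; critical value at α = 0.05 is 7.815.
Since 13.910 > 7.815, we reject the null hypothesis — the data do not fit the 9:3:3:1 ratio.

13.910; not consistent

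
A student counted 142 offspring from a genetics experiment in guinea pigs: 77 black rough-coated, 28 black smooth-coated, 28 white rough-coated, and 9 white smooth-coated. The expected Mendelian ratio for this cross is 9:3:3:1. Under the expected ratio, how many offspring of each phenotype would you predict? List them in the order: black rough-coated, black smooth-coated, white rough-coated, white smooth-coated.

79.875, 26.625, 26.625, 8.875

Under the 9:3:3:1 hypothesis (Σ ratio = 16, N = 142):
  black rough-coated: 142 × 9/16 = 79.875
  black smooth-coated: 142 × 3/16 = 26.625
  white rough-coated: 142 × 3/16 = 26.625
  white smooth-coated: 142 × 1/16 = 8.875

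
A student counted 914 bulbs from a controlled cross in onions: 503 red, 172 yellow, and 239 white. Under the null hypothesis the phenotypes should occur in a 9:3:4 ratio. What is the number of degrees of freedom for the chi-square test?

2

A goodness-of-fit test with 3 phenotype classes has df = 3 − 1 = 2.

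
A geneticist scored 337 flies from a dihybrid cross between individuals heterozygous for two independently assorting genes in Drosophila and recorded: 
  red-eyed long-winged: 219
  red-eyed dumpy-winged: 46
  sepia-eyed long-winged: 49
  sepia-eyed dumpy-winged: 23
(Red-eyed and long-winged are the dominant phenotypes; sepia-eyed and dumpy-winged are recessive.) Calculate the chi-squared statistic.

A dihybrid F₂ with independent assortment and complete dominance at both loci gives a 9:3:3:1 phenotypic ratio.
The 9:3:3:1 ratio has 16 parts, so with N = 337 the expected counts are:
  red-eyed long-winged: 337 × 9/16 = 189.5625
  red-eyed dumpy-winged: 337 × 3/16 = 63.1875
  sepia-eyed long-winged: 337 × 3/16 = 63.1875
  sepia-eyed dumpy-winged: 337 × 1/16 = 21.0625
χ² = Σ (O − E)² / E
  red-eyed long-winged: (219 − 189.5625)² / 189.5625 = 4.5714
  red-eyed dumpy-winged: (46 − 63.1875)² / 63.1875 = 4.6751
  sepia-eyed long-winged: (49 − 63.1875)² / 63.1875 = 3.1855
  sepia-eyed dumpy-winged: (23 − 21.0625)² / 21.0625 = 0.1782
χ² = 4.5714 + 4.6751 + 3.1855 + 0.1782 = 12.6102 ≈ 12.610

12.610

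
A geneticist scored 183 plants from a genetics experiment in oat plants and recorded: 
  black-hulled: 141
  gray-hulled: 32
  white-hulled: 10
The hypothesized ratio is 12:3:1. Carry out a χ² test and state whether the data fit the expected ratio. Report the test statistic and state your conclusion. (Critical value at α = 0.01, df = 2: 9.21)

Total ratio parts = 16. Expected numbers out of 183:
  black-hulled: 183 × 12/16 = 137.25
  gray-hulled: 183 × 3/16 = 34.3125
  white-hulled: 183 × 1/16 = 11.4375
χ² = Σ (O − E)² / E
  black-hulled: (141 − 137.25)² / 137.25 = 0.1025
  gray-hulled: (32 − 34.3125)² / 34.3125 = 0.1559
  white-hulled: (10 − 11.4375)² / 11.4375 = 0.1807
χ² = 0.1025 + 0.1559 + 0.1807 = 0.4391 ≈ 0.439
Degrees of freedom = 3 − 1 = 2; critical value at α = 0.01 is 9.21.
Since 0.439 < 9.21, we fail to reject the null hypothesis — the data are consistent with the 12:3:1 ratio.

0.439; consistent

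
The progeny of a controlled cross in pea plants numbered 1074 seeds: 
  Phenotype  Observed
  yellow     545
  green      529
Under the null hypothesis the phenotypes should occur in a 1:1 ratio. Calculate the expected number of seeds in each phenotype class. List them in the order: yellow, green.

Total ratio parts = 2. Expected numbers out of 1074:
  yellow: 1074 × 1/2 = 537
  green: 1074 × 1/2 = 537

537, 537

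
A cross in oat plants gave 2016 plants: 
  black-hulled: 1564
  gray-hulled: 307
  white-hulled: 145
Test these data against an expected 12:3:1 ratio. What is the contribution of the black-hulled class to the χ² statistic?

The 12:3:1 ratio has 16 parts, so with N = 2016 the expected counts are:
  black-hulled: 2016 × 12/16 = 1512
  gray-hulled: 2016 × 3/16 = 378
  white-hulled: 2016 × 1/16 = 126
Contribution of black-hulled: (1564 − 1512)² / 1512 = 1.7884

1.788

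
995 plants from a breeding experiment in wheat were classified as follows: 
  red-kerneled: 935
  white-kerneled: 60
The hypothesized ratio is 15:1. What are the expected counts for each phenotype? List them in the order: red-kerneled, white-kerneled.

Total ratio parts = 16. Expected numbers out of 995:
  red-kerneled: 995 × 15/16 = 932.8125
  white-kerneled: 995 × 1/16 = 62.1875

932.8125, 62.1875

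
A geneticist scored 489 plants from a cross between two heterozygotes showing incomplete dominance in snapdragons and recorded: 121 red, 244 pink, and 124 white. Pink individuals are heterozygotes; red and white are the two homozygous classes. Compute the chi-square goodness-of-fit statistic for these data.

0.039

With incomplete dominance, a heterozygote × heterozygote cross gives a 1:2:1 phenotypic ratio.
The 1:2:1 ratio has 4 parts, so with N = 489 the expected counts are:
  red: 489 × 1/4 = 122.25
  pink: 489 × 2/4 = 244.5
  white: 489 × 1/4 = 122.25
χ² = Σ (O − E)² / E
  red: (121 − 122.25)² / 122.25 = 0.0128
  pink: (244 − 244.5)² / 244.5 = 0.0010
  white: (124 − 122.25)² / 122.25 = 0.0251
χ² = 0.0128 + 0.0010 + 0.0251 = 0.0389 ≈ 0.039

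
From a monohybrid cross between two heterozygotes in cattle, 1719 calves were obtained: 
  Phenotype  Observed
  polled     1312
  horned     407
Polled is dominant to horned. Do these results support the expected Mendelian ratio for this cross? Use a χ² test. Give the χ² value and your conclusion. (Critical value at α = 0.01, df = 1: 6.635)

For a monohybrid cross between heterozygotes with complete dominance, the expected phenotypic ratio is 3:1.
Under the 3:1 hypothesis (Σ ratio = 4, N = 1719):
  polled: 1719 × 3/4 = 1289.25
  horned: 1719 × 1/4 = 429.75
χ² = Σ (O − E)² / E
  polled: (1312 − 1289.25)² / 1289.25 = 0.4014
  horned: (407 − 429.75)² / 429.75 = 1.2043
χ² = 0.4014 + 1.2043 = 1.6057 ≈ 1.606
Degrees of freedom = 2 − 1 = 1; critical value at α = 0.01 is 6.635.
Since 1.606 < 6.635, we fail to reject the null hypothesis — the data are consistent with the 3:1 ratio.

1.606; consistent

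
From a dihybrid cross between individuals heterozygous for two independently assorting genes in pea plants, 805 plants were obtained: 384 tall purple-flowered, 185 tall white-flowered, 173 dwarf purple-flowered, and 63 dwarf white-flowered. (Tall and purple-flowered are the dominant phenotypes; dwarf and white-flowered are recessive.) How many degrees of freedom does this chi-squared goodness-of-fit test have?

A dihybrid F₂ with independent assortment and complete dominance at both loci gives a 9:3:3:1 phenotypic ratio.
A goodness-of-fit test with 4 phenotype classes has df = 4 − 1 = 3.

3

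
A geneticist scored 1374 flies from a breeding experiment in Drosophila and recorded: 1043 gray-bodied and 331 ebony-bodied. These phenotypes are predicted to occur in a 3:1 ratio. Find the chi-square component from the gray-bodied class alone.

0.152

The 3:1 ratio has 4 parts, so with N = 1374 the expected counts are:
  gray-bodied: 1374 × 3/4 = 1030.5
  ebony-bodied: 1374 × 1/4 = 343.5
Contribution of gray-bodied: (1043 − 1030.5)² / 1030.5 = 0.1516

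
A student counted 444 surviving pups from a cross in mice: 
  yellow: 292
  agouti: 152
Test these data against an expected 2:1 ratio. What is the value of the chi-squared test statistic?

0.162

Under the 2:1 hypothesis (Σ ratio = 3, N = 444):
  yellow: 444 × 2/3 = 296
  agouti: 444 × 1/3 = 148
χ² = Σ (O − E)² / E
  yellow: (292 − 296)² / 296 = 0.0541
  agouti: (152 − 148)² / 148 = 0.1081
χ² = 0.0541 + 0.1081 = 0.1622 ≈ 0.162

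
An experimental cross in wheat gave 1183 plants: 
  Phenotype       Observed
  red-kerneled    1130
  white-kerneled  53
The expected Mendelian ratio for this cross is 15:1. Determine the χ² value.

The 15:1 ratio has 16 parts, so with N = 1183 the expected counts are:
  red-kerneled: 1183 × 15/16 = 1109.0625
  white-kerneled: 1183 × 1/16 = 73.9375
χ² = Σ (O − E)² / E
  red-kerneled: (1130 − 1109.0625)² / 1109.0625 = 0.3953
  white-kerneled: (53 − 73.9375)² / 73.9375 = 5.9290
χ² = 0.3953 + 5.9290 = 6.3243 ≈ 6.324

6.324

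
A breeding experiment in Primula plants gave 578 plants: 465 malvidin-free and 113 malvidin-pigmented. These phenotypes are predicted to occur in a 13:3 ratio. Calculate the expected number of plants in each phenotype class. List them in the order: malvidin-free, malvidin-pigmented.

Expected counts for N = 578 under a 13:3 ratio (total parts = 16):
  malvidin-free: 578 × 13/16 = 469.625
  malvidin-pigmented: 578 × 3/16 = 108.375

469.625, 108.375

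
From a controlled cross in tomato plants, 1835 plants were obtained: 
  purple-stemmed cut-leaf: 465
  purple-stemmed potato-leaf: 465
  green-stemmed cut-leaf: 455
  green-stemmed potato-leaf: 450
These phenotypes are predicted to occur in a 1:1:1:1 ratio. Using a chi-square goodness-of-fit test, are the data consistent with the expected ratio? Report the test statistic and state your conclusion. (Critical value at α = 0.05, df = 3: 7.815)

The 1:1:1:1 ratio has 4 parts, so with N = 1835 the expected counts are:
  purple-stemmed cut-leaf: 1835 × 1/4 = 458.75
  purple-stemmed potato-leaf: 1835 × 1/4 = 458.75
  green-stemmed cut-leaf: 1835 × 1/4 = 458.75
  green-stemmed potato-leaf: 1835 × 1/4 = 458.75
χ² = Σ (O − E)² / E
  purple-stemmed cut-leaf: (465 − 458.75)² / 458.75 = 0.0851
  purple-stemmed potato-leaf: (465 − 458.75)² / 458.75 = 0.0851
  green-stemmed cut-leaf: (455 − 458.75)² / 458.75 = 0.0307
  green-stemmed potato-leaf: (450 − 458.75)² / 458.75 = 0.1669
χ² = 0.0851 + 0.0851 + 0.0307 + 0.1669 = 0.3678 ≈ 0.368
Degrees of freedom = 4 − 1 = 3; critical value at α = 0.05 is 7.815.
Since 0.368 < 7.815, we fail to reject the null hypothesis — the data are consistent with the 1:1:1:1 ratio.

0.368; consistent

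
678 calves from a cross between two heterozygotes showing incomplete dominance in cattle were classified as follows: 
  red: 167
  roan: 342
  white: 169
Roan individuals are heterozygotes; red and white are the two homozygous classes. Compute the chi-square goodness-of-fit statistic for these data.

0.065

With incomplete dominance, a heterozygote × heterozygote cross gives a 1:2:1 phenotypic ratio.
Expected counts for N = 678 under a 1:2:1 ratio (total parts = 4):
  red: 678 × 1/4 = 169.5
  roan: 678 × 2/4 = 339
  white: 678 × 1/4 = 169.5
χ² = Σ (O − E)² / E
  red: (167 − 169.5)² / 169.5 = 0.0369
  roan: (342 − 339)² / 339 = 0.0265
  white: (169 − 169.5)² / 169.5 = 0.0015
χ² = 0.0369 + 0.0265 + 0.0015 = 0.0649 ≈ 0.065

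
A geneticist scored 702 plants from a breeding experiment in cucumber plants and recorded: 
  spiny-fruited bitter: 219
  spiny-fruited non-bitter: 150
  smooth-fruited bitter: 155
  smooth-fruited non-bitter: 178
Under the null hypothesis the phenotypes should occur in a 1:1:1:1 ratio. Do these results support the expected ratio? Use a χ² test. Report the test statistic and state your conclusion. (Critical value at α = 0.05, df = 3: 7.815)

Expected counts for N = 702 under a 1:1:1:1 ratio (total parts = 4):
  spiny-fruited bitter: 702 × 1/4 = 175.5
  spiny-fruited non-bitter: 702 × 1/4 = 175.5
  smooth-fruited bitter: 702 × 1/4 = 175.5
  smooth-fruited non-bitter: 702 × 1/4 = 175.5
χ² = Σ (O − E)² / E
  spiny-fruited bitter: (219 − 175.5)² / 175.5 = 10.7821
  spiny-fruited non-bitter: (150 − 175.5)² / 175.5 = 3.7051
  smooth-fruited bitter: (155 − 175.5)² / 175.5 = 2.3946
  smooth-fruited non-bitter: (178 − 175.5)² / 175.5 = 0.0356
χ² = 10.7821 + 3.7051 + 2.3946 + 0.0356 = 16.9174 ≈ 16.917
Degrees of freedom = 4 − 1 = 3; critical value at α = 0.05 is 7.815.
Since 16.917 > 7.815, we reject the null hypothesis — the data do not fit the 1:1:1:1 ratio.

16.917; not consistent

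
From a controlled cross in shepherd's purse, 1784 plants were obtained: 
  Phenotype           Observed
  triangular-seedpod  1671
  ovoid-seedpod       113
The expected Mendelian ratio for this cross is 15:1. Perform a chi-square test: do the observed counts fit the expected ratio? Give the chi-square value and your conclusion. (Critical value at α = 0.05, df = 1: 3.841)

0.022; consistent

Total ratio parts = 16. Expected numbers out of 1784:
  triangular-seedpod: 1784 × 15/16 = 1672.5
  ovoid-seedpod: 1784 × 1/16 = 111.5
χ² = Σ (O − E)² / E
  triangular-seedpod: (1671 − 1672.5)² / 1672.5 = 0.0013
  ovoid-seedpod: (113 − 111.5)² / 111.5 = 0.0202
χ² = 0.0013 + 0.0202 = 0.0215 ≈ 0.022
Degrees of freedom = 2 − 1 = 1; critical value at α = 0.05 is 3.841.
Since 0.022 < 3.841, we fail to reject the null hypothesis — the data are consistent with the 15:1 ratio.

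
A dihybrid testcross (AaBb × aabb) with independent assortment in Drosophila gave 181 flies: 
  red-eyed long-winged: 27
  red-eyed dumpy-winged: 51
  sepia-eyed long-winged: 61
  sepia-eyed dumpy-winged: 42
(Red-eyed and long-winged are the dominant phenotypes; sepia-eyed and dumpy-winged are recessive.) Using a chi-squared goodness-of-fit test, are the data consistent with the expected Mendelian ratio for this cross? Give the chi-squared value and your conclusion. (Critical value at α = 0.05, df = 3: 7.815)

13.807; not consistent

A dihybrid testcross with independent assortment gives a 1:1:1:1 ratio.
The 1:1:1:1 ratio has 4 parts, so with N = 181 the expected counts are:
  red-eyed long-winged: 181 × 1/4 = 45.25
  red-eyed dumpy-winged: 181 × 1/4 = 45.25
  sepia-eyed long-winged: 181 × 1/4 = 45.25
  sepia-eyed dumpy-winged: 181 × 1/4 = 45.25
χ² = Σ (O − E)² / E
  red-eyed long-winged: (27 − 45.25)² / 45.25 = 7.3605
  red-eyed dumpy-winged: (51 − 45.25)² / 45.25 = 0.7307
  sepia-eyed long-winged: (61 − 45.25)² / 45.25 = 5.4820
  sepia-eyed dumpy-winged: (42 − 45.25)² / 45.25 = 0.2334
χ² = 7.3605 + 0.7307 + 5.4820 + 0.2334 = 13.8066 ≈ 13.807
Degrees of freedom = 4 − 1 = 3; critical value at α = 0.05 is 7.815.
Since 13.807 > 7.815, we reject the null hypothesis — the data do not fit the 1:1:1:1 ratio.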